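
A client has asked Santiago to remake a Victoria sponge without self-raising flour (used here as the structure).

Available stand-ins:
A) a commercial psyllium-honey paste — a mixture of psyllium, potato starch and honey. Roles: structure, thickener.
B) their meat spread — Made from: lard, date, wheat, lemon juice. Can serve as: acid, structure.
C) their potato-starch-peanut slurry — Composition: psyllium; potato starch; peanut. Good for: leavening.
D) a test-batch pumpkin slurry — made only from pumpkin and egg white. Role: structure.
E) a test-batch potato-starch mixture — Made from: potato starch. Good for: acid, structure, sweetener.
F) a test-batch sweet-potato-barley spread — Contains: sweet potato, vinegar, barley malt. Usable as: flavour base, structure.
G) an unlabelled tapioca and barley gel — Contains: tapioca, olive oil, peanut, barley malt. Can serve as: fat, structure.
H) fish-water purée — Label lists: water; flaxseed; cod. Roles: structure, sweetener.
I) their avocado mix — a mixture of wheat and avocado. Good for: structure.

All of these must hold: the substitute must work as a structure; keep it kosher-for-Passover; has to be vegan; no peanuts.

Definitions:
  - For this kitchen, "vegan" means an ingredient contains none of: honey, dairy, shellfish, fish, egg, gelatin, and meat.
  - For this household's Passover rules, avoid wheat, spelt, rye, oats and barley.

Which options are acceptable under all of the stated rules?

A: has honey, so not vegan — out
B: has lard, so not vegan; has wheat, so not kosher-for-Passover — no
C: not usable as a structure; has peanut, so not peanut-free — no
D: has egg white, so not vegan — out
E: every rule checks out — keep
F: has barley malt, so not kosher-for-Passover — no
G: has barley malt, so not kosher-for-Passover; has peanut, so not peanut-free — reject
H: has cod, so not vegan — out
I: has wheat, so not kosher-for-Passover — reject

E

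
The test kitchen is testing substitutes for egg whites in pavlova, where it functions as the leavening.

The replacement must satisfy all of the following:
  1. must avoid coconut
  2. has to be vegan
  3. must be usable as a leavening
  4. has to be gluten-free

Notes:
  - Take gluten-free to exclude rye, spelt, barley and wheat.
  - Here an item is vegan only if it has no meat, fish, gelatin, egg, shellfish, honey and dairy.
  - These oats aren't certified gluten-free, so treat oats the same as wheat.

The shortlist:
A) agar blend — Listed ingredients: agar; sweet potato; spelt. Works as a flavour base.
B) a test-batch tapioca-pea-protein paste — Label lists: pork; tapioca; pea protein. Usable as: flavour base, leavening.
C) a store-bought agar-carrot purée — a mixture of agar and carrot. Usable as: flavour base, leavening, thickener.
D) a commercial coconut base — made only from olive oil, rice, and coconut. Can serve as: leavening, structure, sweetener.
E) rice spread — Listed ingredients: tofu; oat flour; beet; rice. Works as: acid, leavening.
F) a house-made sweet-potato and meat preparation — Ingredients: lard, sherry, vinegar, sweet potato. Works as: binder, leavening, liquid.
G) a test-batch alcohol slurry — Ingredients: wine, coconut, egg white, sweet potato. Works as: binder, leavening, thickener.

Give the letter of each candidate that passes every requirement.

C

A: not usable as a leavening; has spelt, so not gluten-free — out
B: has pork, so not vegan — no
C: all constraints satisfied — OK
D: has coconut, so not coconut-free — reject
E: has oat flour, so not gluten-free — reject
F: has lard, so not vegan — reject
G: has egg white, so not vegan; has coconut, so not coconut-free — reject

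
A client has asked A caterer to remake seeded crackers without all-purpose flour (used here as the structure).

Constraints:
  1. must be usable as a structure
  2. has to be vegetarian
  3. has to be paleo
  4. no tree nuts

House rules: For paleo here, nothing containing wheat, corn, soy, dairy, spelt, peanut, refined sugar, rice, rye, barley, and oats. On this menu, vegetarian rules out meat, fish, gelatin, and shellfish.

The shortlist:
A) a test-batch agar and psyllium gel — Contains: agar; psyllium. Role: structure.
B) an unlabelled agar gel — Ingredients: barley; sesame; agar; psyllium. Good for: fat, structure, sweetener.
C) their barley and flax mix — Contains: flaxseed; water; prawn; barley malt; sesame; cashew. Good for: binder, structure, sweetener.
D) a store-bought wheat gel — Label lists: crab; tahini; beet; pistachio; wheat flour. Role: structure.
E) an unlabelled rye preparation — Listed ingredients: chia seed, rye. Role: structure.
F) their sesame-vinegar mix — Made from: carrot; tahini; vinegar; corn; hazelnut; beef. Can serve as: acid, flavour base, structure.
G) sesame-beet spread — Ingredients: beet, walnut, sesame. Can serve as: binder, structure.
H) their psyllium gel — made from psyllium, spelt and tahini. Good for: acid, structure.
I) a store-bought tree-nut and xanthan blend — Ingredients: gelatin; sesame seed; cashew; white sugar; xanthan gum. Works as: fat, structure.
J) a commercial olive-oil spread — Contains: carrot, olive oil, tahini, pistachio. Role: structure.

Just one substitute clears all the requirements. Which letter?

A

A: nothing on the exclusion list — keep
B: has barley, so not paleo — reject
C: has barley malt, so not paleo; has prawn, so not vegetarian (and 1 more) — out
D: has wheat flour, so not paleo; has crab, so not vegetarian (and 1 more) — no
E: has rye, so not paleo — no
F: has corn, so not paleo; has beef, so not vegetarian (and 1 more) — no
G: has walnut, so not tree-nut-free — out
H: has spelt, so not paleo — out
I: has white sugar, so not paleo; has gelatin, so not vegetarian (and 1 more) — no
J: has pistachio, so not tree-nut-free — reject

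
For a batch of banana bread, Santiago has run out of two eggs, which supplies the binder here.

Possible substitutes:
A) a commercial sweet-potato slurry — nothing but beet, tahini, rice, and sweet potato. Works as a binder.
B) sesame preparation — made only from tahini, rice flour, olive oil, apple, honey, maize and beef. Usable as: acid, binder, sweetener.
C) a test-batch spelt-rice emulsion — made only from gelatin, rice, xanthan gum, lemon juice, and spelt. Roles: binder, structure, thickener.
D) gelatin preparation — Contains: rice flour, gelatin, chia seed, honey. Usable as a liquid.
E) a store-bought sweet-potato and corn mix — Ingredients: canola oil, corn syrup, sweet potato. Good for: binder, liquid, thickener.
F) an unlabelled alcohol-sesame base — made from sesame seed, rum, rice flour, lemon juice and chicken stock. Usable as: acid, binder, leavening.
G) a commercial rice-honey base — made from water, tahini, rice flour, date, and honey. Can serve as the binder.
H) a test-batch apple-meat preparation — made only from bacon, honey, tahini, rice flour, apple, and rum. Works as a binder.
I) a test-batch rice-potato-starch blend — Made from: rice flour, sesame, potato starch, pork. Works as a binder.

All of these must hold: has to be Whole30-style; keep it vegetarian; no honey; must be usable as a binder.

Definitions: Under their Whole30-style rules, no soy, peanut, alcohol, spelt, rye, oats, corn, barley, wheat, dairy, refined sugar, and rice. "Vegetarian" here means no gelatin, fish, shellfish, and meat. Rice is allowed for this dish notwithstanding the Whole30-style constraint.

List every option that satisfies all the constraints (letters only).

A: rice is permitted under the Whole30-style carve-out; nothing else excluded — valid
B: has maize, so not Whole30-style; has beef, so not vegetarian (and 1 more) — out
C: has spelt, so not Whole30-style; has gelatin, so not vegetarian — reject
D: not usable as a binder; has gelatin, so not vegetarian (and 1 more) — no
E: has corn syrup, so not Whole30-style — out
F: has rum, so not Whole30-style; has chicken stock, so not vegetarian — reject
G: has honey, so not honey-free — reject
H: has rum, so not Whole30-style; has bacon, so not vegetarian (and 1 more) — reject
I: has pork, so not vegetarian — reject

A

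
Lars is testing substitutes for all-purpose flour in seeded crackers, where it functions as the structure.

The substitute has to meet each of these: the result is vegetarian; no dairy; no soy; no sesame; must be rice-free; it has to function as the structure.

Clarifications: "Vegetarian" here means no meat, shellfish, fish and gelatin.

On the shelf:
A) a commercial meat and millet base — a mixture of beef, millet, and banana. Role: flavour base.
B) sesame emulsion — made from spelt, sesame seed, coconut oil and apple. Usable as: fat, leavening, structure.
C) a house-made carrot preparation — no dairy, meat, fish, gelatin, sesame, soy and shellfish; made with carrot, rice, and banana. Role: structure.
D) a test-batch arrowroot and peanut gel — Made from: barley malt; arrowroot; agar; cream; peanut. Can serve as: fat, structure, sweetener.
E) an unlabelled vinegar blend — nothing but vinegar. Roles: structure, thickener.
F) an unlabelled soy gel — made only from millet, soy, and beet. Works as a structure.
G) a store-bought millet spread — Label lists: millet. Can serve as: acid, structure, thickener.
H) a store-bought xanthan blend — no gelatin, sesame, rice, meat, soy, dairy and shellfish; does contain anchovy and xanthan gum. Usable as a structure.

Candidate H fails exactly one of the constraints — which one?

vegetarian

usable as a structure: satisfied
vegetarian: has anchovy — fails
sesame-free: satisfied
rice-free: satisfied
dairy-free: satisfied
soy-free: satisfied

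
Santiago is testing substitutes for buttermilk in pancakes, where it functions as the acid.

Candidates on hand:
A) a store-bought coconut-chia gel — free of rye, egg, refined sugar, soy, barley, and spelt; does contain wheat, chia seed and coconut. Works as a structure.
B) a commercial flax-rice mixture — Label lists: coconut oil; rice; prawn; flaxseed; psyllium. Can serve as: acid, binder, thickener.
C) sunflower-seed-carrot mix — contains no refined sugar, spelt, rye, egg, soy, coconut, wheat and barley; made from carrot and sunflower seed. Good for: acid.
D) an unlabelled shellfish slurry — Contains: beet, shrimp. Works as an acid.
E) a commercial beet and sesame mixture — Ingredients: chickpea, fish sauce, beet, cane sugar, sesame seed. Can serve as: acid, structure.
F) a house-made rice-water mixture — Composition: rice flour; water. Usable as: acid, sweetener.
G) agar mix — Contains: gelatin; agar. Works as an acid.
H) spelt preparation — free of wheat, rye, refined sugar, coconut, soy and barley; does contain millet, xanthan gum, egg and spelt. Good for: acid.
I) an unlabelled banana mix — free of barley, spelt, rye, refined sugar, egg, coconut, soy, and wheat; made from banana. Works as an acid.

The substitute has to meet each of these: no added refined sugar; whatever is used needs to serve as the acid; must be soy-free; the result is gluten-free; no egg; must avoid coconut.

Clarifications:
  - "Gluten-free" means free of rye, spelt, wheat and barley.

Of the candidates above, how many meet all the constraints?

A: not usable as an acid; has wheat, so not gluten-free (and 1 more) — reject
B: has coconut oil, so not coconut-free — out
C: works as an acid, no soy, gluten-free — OK
D: all constraints satisfied — valid
E: has cane sugar, so not no-added-sugar — reject
F: all constraints satisfied — OK
G: only gelatin and agar; none excluded — keep
H: has spelt, so not gluten-free; has egg, so not egg-free — no
I: nothing on the exclusion list — OK

5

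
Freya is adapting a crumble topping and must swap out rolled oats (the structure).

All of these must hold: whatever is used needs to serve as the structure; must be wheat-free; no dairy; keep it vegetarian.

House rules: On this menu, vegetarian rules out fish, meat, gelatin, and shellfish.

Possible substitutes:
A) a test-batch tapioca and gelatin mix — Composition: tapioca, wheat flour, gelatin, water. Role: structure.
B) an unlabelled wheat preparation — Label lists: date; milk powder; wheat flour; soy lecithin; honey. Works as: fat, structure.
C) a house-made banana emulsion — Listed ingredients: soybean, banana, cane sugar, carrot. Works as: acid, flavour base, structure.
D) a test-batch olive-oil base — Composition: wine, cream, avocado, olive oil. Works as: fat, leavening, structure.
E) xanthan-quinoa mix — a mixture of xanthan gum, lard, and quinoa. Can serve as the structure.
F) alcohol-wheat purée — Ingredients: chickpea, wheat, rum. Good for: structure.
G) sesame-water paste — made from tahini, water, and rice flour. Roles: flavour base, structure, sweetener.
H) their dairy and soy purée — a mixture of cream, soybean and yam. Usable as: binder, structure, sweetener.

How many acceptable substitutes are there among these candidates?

2

A: has gelatin, so not vegetarian; has wheat flour, so not wheat-free — no
B: has wheat flour, so not wheat-free; has milk powder, so not dairy-free — out
C: works as a structure, vegetarian, no dairy — valid
D: has cream, so not dairy-free — reject
E: has lard, so not vegetarian — out
F: has wheat, so not wheat-free — out
G: only rice flour, tahini and water; none excluded — keep
H: has cream, so not dairy-free — out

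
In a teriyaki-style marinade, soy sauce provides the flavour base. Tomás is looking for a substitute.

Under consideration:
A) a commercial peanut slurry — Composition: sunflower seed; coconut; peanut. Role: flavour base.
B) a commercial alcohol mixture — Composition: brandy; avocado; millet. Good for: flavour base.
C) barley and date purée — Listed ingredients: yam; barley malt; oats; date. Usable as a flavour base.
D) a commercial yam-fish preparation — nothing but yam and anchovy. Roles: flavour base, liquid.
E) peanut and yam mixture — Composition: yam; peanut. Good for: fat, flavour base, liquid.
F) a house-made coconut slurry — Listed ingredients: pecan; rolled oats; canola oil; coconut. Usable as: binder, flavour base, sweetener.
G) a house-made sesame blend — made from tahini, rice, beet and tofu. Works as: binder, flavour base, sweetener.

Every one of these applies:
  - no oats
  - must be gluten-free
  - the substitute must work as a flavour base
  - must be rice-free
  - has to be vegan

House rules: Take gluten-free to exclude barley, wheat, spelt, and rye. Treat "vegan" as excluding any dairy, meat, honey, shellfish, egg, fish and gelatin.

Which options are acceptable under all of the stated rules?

A: every rule checks out — valid
B: only brandy, avocado and millet; none excluded — valid
C: has barley malt, so not gluten-free; has oats, so not oat-free — no
D: has anchovy, so not vegan — no
E: every rule checks out — OK
F: has rolled oats, so not oat-free — no
G: has rice, so not rice-free — reject

A, B, E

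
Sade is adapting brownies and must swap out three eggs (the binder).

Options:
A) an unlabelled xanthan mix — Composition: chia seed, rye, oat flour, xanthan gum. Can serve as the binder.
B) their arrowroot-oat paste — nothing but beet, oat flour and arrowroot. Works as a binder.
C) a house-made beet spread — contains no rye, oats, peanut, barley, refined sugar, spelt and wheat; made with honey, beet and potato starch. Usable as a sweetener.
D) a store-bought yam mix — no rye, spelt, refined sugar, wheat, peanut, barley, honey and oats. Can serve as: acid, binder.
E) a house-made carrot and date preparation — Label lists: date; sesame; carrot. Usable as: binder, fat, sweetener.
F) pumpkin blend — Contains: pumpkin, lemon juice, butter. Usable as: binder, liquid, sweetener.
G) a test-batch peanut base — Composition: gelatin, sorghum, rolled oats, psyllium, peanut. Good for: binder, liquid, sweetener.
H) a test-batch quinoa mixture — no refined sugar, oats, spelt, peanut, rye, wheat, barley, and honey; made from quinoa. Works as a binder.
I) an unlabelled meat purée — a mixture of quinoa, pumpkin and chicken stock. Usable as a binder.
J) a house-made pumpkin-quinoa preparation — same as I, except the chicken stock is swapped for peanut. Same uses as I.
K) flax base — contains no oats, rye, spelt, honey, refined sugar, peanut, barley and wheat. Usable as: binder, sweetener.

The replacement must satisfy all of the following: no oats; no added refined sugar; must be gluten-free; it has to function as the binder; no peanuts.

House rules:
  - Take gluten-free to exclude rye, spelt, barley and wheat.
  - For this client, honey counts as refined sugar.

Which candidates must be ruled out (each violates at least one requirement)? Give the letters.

A: has rye, so not gluten-free; has oat flour, so not oat-free — reject
B: has oat flour, so not oat-free — reject
C: not usable as a binder; has honey, so not no-added-sugar — no
D: gluten-free, no peanut — keep
E: nothing on the exclusion list — keep
F: only butter, lemon juice, and pumpkin; none excluded — keep
G: has rolled oats, so not oat-free; has peanut, so not peanut-free — no
H: no peanut, gluten-free — keep
I: works as a binder, no oats, no peanut — keep
J: has peanut, so not peanut-free — out
K: gluten-free, no oats — valid

A, B, C, G, J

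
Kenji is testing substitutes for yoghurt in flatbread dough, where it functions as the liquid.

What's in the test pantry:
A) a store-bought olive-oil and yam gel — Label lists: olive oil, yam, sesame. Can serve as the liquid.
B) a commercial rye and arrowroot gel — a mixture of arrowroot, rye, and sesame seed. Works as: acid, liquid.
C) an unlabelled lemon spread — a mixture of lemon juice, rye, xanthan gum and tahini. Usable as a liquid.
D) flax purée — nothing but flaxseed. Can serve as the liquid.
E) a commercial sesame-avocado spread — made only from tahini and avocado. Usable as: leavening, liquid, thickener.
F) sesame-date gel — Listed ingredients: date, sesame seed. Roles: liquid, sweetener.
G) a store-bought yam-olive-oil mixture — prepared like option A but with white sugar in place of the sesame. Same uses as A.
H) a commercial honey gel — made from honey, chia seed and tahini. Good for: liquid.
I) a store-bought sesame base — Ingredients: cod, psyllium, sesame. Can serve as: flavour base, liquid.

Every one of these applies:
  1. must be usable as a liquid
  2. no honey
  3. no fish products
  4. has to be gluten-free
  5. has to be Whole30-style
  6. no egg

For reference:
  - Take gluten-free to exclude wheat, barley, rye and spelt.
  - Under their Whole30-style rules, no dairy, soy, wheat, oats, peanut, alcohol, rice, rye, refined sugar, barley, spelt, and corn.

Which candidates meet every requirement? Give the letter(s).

A: works as a liquid, no fish, gluten-free — keep
B: has rye, so not gluten-free; has rye, so not Whole30-style — no
C: has rye, so not gluten-free; has rye, so not Whole30-style — no
D: all constraints satisfied — keep
E: nothing on the exclusion list — valid
F: every rule checks out — valid
G: has white sugar, so not Whole30-style — no
H: has honey, so not honey-free — no
I: has cod, so not fish-free — reject

A, D, E, F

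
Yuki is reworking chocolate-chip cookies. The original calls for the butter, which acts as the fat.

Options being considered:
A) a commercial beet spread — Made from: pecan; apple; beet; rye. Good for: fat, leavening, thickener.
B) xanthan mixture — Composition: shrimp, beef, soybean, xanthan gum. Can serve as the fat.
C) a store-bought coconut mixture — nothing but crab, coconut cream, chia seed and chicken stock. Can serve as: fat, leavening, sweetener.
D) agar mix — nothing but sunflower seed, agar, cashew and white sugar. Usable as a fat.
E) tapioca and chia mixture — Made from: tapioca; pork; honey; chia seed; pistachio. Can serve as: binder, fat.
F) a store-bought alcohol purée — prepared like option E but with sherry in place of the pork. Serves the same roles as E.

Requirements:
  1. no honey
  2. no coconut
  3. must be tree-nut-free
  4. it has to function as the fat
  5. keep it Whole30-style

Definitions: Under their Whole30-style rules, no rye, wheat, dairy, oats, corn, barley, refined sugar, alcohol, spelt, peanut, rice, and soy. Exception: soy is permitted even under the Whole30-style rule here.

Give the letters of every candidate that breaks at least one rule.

A: has rye, so not Whole30-style; has pecan, so not tree-nut-free — no
B: soy is permitted under the Whole30-style carve-out; nothing else excluded — OK
C: has coconut cream, so not coconut-free — out
D: has white sugar, so not Whole30-style; has cashew, so not tree-nut-free — no
E: has pistachio, so not tree-nut-free; has honey, so not honey-free — no
F: has sherry, so not Whole30-style; has pistachio, so not tree-nut-free (and 1 more) — out

A, C, D, E, F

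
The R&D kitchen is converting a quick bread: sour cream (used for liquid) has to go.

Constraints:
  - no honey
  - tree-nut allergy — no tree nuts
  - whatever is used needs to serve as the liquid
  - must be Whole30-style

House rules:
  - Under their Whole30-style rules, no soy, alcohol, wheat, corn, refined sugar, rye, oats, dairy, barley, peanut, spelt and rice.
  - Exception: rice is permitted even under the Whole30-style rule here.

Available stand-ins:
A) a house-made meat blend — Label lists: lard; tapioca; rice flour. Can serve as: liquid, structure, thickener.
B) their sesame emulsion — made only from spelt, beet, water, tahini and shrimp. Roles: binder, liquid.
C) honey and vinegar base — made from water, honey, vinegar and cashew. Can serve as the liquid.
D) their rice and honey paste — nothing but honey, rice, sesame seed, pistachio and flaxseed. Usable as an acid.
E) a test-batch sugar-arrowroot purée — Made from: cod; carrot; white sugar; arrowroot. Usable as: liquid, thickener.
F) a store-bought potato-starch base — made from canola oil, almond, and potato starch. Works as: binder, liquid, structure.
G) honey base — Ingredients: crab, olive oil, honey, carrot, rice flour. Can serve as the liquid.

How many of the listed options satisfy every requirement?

A: rice is permitted under the Whole30-style carve-out; nothing else excluded — keep
B: has spelt, so not Whole30-style — no
C: has cashew, so not tree-nut-free; has honey, so not honey-free — reject
D: not usable as a liquid; has pistachio, so not tree-nut-free (and 1 more) — reject
E: has white sugar, so not Whole30-style — no
F: has almond, so not tree-nut-free — no
G: has honey, so not honey-free — no

1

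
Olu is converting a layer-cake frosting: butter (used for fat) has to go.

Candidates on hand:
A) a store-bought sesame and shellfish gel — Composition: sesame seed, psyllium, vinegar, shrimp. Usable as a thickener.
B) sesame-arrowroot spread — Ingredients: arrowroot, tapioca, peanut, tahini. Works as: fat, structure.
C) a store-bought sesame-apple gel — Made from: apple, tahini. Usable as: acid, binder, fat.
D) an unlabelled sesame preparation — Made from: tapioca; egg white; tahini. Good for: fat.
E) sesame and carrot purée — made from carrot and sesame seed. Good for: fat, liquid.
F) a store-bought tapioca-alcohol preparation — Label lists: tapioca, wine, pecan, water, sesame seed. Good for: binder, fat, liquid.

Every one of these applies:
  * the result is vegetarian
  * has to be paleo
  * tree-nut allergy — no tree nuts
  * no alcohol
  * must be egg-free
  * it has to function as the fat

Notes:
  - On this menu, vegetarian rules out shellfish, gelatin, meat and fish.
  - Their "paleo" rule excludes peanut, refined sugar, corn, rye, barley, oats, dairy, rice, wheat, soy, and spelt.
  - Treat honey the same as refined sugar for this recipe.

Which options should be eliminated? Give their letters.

A, B, D, F

A: not usable as a fat; has shrimp, so not vegetarian — no
B: has peanut, so not paleo — out
C: works as a fat, no alcohol, no egg — keep
D: has egg white, so not egg-free — reject
E: works as a fat, no tree nuts, paleo — keep
F: has pecan, so not tree-nut-free; has wine, so not alcohol-free — no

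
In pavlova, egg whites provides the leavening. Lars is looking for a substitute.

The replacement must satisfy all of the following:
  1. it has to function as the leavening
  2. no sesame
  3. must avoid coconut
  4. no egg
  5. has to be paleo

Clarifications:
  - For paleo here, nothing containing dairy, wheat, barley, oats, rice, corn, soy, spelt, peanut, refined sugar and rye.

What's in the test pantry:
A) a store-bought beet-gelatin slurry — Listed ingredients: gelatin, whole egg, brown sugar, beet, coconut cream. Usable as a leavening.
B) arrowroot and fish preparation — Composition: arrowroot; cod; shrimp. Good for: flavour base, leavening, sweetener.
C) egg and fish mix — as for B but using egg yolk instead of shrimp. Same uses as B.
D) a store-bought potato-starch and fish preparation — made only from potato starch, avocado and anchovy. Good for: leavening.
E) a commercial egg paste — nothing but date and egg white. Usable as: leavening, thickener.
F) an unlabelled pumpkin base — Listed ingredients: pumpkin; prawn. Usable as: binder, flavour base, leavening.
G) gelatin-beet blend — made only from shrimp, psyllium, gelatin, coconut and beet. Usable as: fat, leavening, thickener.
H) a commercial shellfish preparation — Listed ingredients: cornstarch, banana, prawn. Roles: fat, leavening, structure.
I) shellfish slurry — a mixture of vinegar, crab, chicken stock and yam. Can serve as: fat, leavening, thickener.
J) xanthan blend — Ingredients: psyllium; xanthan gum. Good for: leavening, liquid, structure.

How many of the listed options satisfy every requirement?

5

A: has brown sugar, so not paleo; has whole egg, so not egg-free (and 1 more) — reject
B: every rule checks out — OK
C: has egg yolk, so not egg-free — reject
D: works as a leavening, no egg, no coconut — valid
E: has egg white, so not egg-free — reject
F: every rule checks out — OK
G: has coconut, so not coconut-free — no
H: has cornstarch, so not paleo — no
I: works as a leavening, no sesame, no egg — keep
J: no sesame, no egg — valid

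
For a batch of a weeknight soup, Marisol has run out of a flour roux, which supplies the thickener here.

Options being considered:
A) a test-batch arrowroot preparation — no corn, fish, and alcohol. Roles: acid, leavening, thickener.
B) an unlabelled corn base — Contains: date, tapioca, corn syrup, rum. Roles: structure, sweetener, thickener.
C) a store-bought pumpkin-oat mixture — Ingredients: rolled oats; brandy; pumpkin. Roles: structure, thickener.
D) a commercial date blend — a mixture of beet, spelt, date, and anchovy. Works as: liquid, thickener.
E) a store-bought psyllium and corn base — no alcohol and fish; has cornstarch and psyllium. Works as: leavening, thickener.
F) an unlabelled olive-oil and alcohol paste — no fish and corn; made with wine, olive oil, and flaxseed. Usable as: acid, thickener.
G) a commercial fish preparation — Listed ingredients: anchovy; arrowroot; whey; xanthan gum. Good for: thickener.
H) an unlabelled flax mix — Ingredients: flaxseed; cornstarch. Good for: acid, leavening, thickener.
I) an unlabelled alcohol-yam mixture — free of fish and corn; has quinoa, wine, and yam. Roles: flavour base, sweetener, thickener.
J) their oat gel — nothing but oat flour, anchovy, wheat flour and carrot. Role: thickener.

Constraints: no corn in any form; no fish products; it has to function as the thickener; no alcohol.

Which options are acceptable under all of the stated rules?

A

A: no corn, no alcohol — valid
B: has corn syrup, so not corn-free; has rum, so not alcohol-free — no
C: has brandy, so not alcohol-free — no
D: has anchovy, so not fish-free — out
E: has cornstarch, so not corn-free — reject
F: has wine, so not alcohol-free — no
G: has anchovy, so not fish-free — no
H: has cornstarch, so not corn-free — out
I: has wine, so not alcohol-free — reject
J: has anchovy, so not fish-free — out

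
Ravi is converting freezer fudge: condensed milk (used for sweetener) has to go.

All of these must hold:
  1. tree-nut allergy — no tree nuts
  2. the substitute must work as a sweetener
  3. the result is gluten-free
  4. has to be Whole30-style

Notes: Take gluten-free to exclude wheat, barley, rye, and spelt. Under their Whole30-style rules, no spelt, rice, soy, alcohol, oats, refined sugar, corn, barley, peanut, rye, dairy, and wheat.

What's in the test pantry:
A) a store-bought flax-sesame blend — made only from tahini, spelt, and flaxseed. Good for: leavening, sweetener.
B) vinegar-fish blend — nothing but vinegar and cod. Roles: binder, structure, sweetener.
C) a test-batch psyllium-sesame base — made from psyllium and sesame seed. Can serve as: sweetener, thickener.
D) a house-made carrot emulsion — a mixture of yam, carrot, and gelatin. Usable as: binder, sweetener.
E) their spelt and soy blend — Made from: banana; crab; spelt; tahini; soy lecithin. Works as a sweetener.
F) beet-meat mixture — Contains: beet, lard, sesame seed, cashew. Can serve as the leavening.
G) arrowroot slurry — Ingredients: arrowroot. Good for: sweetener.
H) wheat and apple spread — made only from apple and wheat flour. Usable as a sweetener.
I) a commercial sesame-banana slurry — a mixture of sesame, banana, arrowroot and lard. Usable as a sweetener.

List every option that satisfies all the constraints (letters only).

B, C, D, G, I

A: has spelt, so not gluten-free; has spelt, so not Whole30-style — reject
B: works as a sweetener, no tree nuts, Whole30-style — OK
C: only sesame seed and psyllium; none excluded — keep
D: works as a sweetener, gluten-free, Whole30-style — valid
E: has spelt, so not gluten-free; has soy lecithin, so not Whole30-style — out
F: not usable as a sweetener; has cashew, so not tree-nut-free — out
G: only arrowroot; none excluded — keep
H: has wheat flour, so not gluten-free; has wheat flour, so not Whole30-style — reject
I: no tree nuts, Whole30-style — keep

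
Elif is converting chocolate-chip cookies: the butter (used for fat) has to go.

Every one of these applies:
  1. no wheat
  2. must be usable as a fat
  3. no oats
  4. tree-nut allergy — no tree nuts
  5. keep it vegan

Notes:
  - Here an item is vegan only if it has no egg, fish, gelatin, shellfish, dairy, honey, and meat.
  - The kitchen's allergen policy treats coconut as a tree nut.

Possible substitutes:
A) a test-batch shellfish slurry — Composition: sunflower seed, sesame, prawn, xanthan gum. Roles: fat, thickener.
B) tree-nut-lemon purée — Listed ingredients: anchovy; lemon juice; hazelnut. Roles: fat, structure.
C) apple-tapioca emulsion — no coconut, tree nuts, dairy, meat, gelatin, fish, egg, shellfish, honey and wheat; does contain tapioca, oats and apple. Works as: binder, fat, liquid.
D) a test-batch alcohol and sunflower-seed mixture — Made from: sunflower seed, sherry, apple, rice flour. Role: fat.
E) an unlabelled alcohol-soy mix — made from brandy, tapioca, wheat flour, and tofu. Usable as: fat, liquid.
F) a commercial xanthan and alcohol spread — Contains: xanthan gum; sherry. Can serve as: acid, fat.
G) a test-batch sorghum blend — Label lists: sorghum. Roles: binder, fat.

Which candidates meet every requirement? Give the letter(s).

A: has prawn, so not vegan — no
B: has anchovy, so not vegan; has hazelnut, so not tree-nut-free — reject
C: has oats, so not oat-free — no
D: sherry and rice flour etc. — none of it excluded — valid
E: has wheat flour, so not wheat-free — out
F: only sherry and xanthan gum; none excluded — keep
G: works as a fat, no oats, vegan — valid

D, F, G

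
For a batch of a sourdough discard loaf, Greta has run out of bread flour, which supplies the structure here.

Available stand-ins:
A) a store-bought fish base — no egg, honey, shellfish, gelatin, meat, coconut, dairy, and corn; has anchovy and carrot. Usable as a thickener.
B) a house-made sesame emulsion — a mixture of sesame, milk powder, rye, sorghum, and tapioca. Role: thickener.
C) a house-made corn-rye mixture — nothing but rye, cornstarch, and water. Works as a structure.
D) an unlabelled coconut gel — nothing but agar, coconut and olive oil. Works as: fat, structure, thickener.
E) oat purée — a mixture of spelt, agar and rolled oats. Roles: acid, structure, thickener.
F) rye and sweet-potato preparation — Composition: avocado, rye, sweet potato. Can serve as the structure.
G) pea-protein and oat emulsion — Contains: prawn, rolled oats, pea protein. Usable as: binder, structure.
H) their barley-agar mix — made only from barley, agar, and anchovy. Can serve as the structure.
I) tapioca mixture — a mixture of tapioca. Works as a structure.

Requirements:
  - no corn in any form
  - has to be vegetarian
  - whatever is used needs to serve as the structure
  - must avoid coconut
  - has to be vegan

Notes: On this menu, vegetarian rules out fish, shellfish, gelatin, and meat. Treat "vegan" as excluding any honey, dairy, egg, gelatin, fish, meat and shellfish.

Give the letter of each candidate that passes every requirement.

A: not usable as a structure; has anchovy, so not vegetarian (and 1 more) — out
B: not usable as a structure; has milk powder, so not vegan — no
C: has cornstarch, so not corn-free — no
D: has coconut, so not coconut-free — out
E: works as a structure, vegan, no corn — valid
F: works as a structure, no coconut, no corn — OK
G: has prawn, so not vegetarian; has prawn, so not vegan — out
H: has anchovy, so not vegetarian; has anchovy, so not vegan — no
I: only tapioca; none excluded — OK

E, F, I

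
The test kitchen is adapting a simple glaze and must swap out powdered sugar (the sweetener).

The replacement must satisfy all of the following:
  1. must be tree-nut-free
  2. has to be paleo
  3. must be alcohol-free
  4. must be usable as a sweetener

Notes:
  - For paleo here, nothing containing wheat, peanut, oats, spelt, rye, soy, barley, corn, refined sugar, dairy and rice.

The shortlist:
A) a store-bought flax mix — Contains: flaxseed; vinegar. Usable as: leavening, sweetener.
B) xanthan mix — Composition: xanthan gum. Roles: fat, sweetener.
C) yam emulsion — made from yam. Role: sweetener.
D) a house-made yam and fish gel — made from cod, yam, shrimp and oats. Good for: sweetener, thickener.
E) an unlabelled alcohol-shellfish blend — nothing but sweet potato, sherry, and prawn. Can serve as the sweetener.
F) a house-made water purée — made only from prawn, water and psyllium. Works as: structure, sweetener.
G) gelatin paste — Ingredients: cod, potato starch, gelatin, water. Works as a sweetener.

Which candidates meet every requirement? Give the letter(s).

A, B, C, F, G

A: nothing on the exclusion list — keep
B: only xanthan gum; none excluded — valid
C: works as a sweetener, no alcohol, paleo — valid
D: has oats, so not paleo — no
E: has sherry, so not alcohol-free — out
F: no alcohol, paleo — OK
G: nothing on the exclusion list — OK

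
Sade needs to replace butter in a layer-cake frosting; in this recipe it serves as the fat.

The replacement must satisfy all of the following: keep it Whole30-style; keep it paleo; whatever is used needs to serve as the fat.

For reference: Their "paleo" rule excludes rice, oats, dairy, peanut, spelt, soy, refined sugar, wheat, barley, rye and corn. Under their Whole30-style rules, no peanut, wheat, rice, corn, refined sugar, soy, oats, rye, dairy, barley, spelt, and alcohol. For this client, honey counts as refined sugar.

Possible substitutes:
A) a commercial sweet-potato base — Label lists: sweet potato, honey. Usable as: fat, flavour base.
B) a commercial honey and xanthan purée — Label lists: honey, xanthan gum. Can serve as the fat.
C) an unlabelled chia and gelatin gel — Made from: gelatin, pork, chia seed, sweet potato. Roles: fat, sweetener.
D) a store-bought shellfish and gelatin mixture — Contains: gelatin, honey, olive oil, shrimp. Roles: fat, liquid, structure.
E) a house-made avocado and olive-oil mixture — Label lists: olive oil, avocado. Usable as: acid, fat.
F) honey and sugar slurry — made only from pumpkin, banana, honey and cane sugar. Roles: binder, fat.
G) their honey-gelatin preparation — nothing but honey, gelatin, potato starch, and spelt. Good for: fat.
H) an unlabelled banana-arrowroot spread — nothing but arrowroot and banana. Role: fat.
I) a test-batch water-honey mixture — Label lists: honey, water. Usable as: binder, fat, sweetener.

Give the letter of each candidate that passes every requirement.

C, E, H

A: has honey, so not paleo; has honey, so not Whole30-style — out
B: has honey, so not paleo; has honey, so not Whole30-style — out
C: works as a fat, Whole30-style, paleo — OK
D: has honey, so not paleo; has honey, so not Whole30-style — out
E: all constraints satisfied — OK
F: has honey, so not paleo; has honey, so not Whole30-style — no
G: has honey, so not paleo; has honey, so not Whole30-style — no
H: works as a fat, paleo, Whole30-style — OK
I: has honey, so not paleo; has honey, so not Whole30-style — reject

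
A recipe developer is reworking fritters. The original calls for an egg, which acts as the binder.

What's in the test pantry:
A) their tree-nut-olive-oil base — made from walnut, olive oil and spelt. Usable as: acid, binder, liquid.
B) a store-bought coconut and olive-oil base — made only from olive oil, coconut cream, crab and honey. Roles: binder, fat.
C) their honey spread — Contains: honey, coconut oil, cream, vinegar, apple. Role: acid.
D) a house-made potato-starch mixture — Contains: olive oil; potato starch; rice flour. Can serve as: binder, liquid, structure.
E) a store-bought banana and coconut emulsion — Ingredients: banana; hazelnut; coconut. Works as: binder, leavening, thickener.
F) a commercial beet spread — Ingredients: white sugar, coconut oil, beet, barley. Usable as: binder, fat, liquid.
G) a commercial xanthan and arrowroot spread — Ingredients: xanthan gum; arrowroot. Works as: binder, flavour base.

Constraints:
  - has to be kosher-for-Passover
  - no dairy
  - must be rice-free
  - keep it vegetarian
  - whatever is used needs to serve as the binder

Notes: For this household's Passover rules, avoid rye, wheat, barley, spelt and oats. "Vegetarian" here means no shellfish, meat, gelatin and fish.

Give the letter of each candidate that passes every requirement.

A: has spelt, so not kosher-for-Passover — reject
B: has crab, so not vegetarian — reject
C: not usable as a binder; has cream, so not dairy-free — no
D: has rice flour, so not rice-free — out
E: works as a binder, kosher-for-Passover, vegetarian — OK
F: has barley, so not kosher-for-Passover — out
G: all constraints satisfied — OK

E, G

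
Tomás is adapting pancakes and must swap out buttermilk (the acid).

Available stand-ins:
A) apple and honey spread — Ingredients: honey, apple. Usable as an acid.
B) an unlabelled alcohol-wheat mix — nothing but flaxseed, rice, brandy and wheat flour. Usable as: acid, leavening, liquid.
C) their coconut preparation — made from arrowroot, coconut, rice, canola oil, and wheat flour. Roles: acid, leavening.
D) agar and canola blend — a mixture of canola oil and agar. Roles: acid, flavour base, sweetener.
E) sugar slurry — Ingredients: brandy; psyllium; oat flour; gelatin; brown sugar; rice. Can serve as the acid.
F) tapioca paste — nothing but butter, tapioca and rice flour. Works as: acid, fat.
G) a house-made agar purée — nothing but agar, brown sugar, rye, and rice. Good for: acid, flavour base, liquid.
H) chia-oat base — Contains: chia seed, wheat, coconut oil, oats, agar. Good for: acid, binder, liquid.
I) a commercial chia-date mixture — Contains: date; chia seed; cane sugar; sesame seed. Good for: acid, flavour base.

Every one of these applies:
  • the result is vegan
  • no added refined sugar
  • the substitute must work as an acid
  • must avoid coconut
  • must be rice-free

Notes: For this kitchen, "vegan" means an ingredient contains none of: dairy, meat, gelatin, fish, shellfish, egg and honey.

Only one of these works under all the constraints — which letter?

D

A: has honey, so not vegan — no
B: has rice, so not rice-free — no
C: has rice, so not rice-free; has coconut, so not coconut-free — reject
D: only agar and canola oil; none excluded — keep
E: has gelatin, so not vegan; has rice, so not rice-free (and 1 more) — out
F: has butter, so not vegan; has rice flour, so not rice-free — out
G: has rice, so not rice-free; has brown sugar, so not no-added-sugar — out
H: has coconut oil, so not coconut-free — no
I: has cane sugar, so not no-added-sugar — reject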